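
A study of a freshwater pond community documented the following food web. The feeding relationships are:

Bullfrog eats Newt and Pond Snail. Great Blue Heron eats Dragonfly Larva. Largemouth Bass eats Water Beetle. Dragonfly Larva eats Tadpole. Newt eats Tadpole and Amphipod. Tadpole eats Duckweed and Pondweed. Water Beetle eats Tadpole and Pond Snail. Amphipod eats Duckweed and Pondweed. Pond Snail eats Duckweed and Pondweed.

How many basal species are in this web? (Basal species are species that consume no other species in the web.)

Basal species (no prey listed): Pondweed, Duckweed.
Count: 2.

2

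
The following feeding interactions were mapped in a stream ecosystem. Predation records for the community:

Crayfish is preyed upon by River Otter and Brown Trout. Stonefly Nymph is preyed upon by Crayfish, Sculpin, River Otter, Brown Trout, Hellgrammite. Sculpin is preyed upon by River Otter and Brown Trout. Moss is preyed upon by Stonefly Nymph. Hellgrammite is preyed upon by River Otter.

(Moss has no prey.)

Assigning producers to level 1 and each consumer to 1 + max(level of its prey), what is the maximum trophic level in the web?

4

Producers (level 1): Moss.
Moss → Stonefly Nymph → Crayfish → Brown Trout gives Brown Trout level 4.
No species has a prey at level 4, so no species reaches level 5.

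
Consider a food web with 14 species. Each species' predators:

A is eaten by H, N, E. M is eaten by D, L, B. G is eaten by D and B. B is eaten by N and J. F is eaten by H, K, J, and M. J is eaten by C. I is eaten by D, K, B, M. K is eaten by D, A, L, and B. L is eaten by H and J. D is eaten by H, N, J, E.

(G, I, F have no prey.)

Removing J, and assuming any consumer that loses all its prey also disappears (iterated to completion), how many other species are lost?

Remove J.
Round 1: C (all prey gone) → extinct.
No further losses. Total secondary extinctions: 1.

1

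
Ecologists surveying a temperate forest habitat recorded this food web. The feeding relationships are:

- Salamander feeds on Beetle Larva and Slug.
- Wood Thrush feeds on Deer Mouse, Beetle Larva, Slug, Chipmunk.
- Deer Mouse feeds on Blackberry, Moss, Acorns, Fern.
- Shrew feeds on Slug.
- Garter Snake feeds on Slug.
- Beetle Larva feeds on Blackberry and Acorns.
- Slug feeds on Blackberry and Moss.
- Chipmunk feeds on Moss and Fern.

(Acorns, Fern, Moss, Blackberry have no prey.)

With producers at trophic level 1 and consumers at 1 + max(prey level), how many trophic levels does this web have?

Producers (level 1): Acorns, Fern, Moss, Blackberry.
Moss → Slug → Garter Snake gives Garter Snake level 3.
No species has a prey at level 3, so no species reaches level 4.

3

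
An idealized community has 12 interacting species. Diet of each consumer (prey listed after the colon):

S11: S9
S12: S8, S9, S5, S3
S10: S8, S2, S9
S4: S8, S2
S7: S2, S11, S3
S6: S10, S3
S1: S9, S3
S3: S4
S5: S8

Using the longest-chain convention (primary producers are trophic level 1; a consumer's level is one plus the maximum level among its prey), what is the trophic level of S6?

Trophic level 4

S8 is a producer → level 1.
S4 eats S8 (level 1); other prey at levels: S2 1 → level 2.
S3 eats S4 → level 3.
S6 eats S3 (level 3); other prey at levels: S10 2 → level 4.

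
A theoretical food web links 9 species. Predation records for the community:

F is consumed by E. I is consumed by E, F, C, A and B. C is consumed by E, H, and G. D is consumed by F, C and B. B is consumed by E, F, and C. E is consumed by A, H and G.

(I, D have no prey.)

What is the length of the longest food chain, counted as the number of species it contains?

One longest chain: I → B → C → E → H.
It has 5 species and 4 links.

5 species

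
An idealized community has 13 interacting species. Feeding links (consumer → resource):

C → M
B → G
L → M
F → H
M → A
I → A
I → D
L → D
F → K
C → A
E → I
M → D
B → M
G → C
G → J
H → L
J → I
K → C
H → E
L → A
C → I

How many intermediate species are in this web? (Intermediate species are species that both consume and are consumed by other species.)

9

Intermediate species (has both prey and predators): M, I, J, C, E, L, K, G, H.
Count: 9.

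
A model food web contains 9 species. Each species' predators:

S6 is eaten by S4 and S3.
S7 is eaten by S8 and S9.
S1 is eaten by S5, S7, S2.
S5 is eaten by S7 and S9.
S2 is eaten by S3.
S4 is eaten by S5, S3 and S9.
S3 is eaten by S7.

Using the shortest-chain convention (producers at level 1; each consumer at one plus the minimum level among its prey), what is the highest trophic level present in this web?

Producers (level 1): S6, S1.
Following each consumer down to its lowest-level prey: S6 → S4 → S9 (levels 1 through 3).
All prey of S9 (S4 2, S5 2, S7 2) are at level 2 or above, so S9 is at level 1 + 2 = 3.
Every consumer has at least one prey at level 2 or below, so none exceeds level 3.

3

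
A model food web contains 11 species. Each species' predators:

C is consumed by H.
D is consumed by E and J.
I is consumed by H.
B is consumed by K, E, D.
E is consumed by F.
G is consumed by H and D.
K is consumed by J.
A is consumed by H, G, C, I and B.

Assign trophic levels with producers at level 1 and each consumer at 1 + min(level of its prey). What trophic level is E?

A is a producer → level 1.
B eats A → level 2.
E eats B → level 3.
No prey of E is below level 2, so 3 is the minimum.

Trophic level 3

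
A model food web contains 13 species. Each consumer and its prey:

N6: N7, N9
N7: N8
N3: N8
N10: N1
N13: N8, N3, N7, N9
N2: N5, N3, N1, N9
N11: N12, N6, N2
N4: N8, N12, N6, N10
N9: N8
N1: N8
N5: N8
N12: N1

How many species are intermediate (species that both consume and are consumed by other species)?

Intermediate species (has both prey and predators): N5, N3, N1, N7, N9, N12, N6, N2, N10.
Count: 9.

9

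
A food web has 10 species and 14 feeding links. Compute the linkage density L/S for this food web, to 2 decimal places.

There are L = 14 links among S = 10 species.
L/S = 14/10 = 1.4000 ≈ 1.40.

L/S = 1.40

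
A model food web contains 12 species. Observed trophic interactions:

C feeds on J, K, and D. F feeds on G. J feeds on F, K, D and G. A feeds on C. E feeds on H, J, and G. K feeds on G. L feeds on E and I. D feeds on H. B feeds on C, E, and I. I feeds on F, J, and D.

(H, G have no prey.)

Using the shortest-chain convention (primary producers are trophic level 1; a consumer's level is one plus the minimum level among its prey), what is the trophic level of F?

G is a producer → level 1.
F eats G → level 2.

Trophic level 2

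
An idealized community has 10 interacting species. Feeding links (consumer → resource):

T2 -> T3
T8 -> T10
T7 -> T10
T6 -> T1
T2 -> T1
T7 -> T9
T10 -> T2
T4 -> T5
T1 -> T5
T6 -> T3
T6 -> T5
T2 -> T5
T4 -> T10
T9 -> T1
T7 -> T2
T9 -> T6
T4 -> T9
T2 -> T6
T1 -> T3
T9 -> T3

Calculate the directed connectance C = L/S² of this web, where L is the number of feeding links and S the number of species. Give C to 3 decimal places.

C = 0.200

The web has S = 10 species and L = 20 feeding links.
C = L / S² = 20 / 100 = 0.2000 ≈ 0.200.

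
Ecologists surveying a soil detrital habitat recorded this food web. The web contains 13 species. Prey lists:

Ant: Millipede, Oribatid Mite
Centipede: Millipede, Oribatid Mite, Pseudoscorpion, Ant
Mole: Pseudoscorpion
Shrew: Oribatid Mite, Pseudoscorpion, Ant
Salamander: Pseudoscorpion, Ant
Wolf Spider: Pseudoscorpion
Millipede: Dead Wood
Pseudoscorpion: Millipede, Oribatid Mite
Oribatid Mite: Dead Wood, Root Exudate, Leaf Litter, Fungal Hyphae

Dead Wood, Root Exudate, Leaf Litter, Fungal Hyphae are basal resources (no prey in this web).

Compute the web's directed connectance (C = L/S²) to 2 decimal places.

The web has S = 13 species and L = 20 feeding links.
C = L / S² = 20 / 169 = 0.1183 ≈ 0.12.

C = 0.12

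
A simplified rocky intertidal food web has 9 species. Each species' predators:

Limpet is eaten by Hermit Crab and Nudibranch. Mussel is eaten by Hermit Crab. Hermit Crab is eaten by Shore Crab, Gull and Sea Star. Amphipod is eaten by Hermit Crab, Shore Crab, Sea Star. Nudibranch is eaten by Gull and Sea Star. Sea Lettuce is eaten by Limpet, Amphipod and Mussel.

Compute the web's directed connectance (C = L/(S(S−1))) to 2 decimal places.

C = 0.19

The web has S = 9 species and L = 14 feeding links.
C = L / (S(S−1)) = 14 / 72 = 0.1944 ≈ 0.19.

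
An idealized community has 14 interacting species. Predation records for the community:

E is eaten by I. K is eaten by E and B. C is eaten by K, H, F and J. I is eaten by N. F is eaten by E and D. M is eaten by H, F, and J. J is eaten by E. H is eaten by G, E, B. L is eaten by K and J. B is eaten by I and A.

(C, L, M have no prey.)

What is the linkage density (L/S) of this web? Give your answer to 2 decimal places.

There are L = 21 links among S = 14 species.
L/S = 21/14 = 1.5000 ≈ 1.50.

L/S = 1.50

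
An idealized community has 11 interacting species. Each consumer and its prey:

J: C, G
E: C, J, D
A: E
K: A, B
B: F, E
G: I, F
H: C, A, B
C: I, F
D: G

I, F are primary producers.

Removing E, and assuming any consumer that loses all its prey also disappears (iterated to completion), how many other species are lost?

1

Remove E.
Round 1: A (all prey gone) → extinct.
No further losses. Total secondary extinctions: 1.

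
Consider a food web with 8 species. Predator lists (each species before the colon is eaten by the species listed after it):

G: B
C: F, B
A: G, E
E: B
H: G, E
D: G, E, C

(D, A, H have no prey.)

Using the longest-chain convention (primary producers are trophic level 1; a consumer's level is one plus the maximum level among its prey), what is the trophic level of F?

Trophic level 3

D is a producer → level 1.
C eats D → level 2.
F eats C → level 3.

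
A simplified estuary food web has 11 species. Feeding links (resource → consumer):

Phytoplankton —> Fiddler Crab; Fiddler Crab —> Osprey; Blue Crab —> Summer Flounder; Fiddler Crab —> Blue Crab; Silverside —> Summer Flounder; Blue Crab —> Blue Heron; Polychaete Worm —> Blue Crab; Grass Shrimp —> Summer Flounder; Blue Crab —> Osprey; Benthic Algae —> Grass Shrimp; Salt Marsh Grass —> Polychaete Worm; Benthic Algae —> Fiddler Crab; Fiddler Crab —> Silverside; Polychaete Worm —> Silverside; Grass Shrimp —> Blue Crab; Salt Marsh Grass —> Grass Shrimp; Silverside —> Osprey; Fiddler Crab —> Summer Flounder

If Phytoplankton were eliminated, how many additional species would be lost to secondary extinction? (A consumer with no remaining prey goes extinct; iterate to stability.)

0

Remove Phytoplankton.
Every predator of it retains at least one other prey: Fiddler Crab still has Benthic Algae.
No consumer loses all prey, so no secondary extinctions occur.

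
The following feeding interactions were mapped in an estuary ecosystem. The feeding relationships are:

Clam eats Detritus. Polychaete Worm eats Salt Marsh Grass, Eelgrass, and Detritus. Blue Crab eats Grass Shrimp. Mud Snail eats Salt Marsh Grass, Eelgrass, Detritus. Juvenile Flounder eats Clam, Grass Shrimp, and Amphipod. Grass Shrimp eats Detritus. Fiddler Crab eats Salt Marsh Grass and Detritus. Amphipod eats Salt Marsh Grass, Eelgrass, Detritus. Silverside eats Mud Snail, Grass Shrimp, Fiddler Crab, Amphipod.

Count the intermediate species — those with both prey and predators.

5

Intermediate species (has both prey and predators): Amphipod, Grass Shrimp, Mud Snail, Clam, Fiddler Crab.
Count: 5.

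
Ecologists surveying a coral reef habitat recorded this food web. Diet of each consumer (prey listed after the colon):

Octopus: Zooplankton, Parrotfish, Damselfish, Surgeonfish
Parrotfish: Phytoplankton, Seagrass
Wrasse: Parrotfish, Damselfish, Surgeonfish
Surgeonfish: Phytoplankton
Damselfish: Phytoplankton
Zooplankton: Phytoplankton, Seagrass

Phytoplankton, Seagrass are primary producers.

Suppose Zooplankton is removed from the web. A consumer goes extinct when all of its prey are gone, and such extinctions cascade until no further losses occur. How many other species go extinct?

Remove Zooplankton.
Every predator of it retains at least one other prey: Octopus still has Parrotfish, Damselfish, Surgeonfish.
No consumer loses all prey, so no secondary extinctions occur.

0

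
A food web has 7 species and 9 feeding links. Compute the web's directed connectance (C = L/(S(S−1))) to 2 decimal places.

C = 0.21

The web has S = 7 species and L = 9 feeding links.
C = L / (S(S−1)) = 9 / 42 = 0.2143 ≈ 0.21.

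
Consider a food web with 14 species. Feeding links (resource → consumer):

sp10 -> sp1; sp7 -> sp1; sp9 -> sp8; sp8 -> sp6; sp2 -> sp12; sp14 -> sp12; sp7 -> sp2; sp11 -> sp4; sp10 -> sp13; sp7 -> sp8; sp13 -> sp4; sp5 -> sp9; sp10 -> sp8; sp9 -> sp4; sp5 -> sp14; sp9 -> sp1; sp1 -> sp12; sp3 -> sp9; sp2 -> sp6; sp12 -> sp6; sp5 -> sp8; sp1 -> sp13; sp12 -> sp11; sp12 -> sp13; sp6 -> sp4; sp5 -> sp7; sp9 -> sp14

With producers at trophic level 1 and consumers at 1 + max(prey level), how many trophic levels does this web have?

Producers (level 1): sp5, sp3, sp10.
sp5 → sp7 → sp2 → sp12 → sp6 → sp4 gives sp4 level 6.
No species has a prey at level 6, so no species reaches level 7.

6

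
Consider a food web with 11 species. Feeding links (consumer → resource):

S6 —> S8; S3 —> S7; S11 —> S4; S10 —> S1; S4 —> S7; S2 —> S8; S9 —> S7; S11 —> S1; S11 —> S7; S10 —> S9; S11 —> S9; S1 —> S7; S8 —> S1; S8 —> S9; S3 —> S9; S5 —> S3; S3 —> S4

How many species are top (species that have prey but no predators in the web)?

5

Top species (has prey, but nothing eats it): S11, S10, S5, S6, S2.
Count: 5.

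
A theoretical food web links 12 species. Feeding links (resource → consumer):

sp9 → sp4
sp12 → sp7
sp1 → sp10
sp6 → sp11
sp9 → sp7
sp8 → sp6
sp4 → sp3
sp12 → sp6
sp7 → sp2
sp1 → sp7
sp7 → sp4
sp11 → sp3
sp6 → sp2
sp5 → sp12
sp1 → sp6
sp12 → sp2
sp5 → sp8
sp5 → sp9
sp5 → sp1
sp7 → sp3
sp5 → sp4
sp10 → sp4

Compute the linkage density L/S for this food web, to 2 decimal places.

There are L = 22 links among S = 12 species.
L/S = 22/12 = 1.8333 ≈ 1.83.

L/S = 1.83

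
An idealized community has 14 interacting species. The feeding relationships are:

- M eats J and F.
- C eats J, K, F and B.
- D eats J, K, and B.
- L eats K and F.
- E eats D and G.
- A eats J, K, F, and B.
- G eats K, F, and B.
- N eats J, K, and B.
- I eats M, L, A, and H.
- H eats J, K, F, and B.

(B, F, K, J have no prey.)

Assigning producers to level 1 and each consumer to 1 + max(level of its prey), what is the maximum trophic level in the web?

Producers (level 1): B, F, K, J.
B → H → I gives I level 3.
No species has a prey at level 3, so no species reaches level 4.

3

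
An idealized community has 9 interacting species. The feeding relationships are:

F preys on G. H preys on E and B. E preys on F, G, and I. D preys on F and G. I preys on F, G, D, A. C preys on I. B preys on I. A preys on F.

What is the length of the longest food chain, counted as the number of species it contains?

6 species

One longest chain: G → F → A → I → B → H.
It has 6 species and 5 links.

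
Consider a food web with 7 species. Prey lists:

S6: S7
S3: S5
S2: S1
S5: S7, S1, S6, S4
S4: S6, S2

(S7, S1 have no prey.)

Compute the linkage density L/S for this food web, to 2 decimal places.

L/S = 1.29

There are L = 9 links among S = 7 species.
L/S = 9/7 = 1.2857 ≈ 1.29.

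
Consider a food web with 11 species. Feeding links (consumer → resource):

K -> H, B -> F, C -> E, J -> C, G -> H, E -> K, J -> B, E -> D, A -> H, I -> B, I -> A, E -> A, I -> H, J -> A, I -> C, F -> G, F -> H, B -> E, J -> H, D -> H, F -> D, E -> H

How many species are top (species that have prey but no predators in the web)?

Top species (has prey, but nothing eats it): J, I.
Count: 2.

2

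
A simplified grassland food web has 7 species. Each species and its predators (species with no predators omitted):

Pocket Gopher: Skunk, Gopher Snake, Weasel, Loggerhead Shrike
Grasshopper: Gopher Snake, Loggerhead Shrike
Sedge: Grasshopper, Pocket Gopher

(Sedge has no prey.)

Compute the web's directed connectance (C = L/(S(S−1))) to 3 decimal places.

The web has S = 7 species and L = 8 feeding links.
C = L / (S(S−1)) = 8 / 42 = 0.1905 ≈ 0.190.

C = 0.190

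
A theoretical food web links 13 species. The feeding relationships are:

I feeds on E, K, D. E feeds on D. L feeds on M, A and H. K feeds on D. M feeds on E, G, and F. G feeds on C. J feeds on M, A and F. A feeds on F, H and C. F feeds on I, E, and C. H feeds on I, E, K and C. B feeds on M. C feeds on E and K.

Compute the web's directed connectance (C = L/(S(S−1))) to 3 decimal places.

C = 0.179

The web has S = 13 species and L = 28 feeding links.
C = L / (S(S−1)) = 28 / 156 = 0.1795 ≈ 0.179.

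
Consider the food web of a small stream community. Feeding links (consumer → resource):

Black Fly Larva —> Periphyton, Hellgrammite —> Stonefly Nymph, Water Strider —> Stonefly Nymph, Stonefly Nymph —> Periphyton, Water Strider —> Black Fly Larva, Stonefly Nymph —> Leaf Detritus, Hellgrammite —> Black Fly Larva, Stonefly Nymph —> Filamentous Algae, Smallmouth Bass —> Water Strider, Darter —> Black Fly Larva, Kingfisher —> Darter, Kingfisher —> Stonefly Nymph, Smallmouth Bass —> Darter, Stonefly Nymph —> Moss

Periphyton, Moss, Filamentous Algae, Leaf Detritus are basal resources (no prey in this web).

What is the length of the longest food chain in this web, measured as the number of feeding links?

3 links

One longest chain: Periphyton → Black Fly Larva → Darter → Kingfisher.
It has 4 species and 3 links.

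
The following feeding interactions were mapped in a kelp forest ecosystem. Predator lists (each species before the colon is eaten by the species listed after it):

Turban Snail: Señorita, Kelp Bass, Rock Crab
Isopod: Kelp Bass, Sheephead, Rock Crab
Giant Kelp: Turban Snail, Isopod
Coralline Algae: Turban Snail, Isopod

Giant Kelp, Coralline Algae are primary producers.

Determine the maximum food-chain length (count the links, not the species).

2 links

One longest chain: Giant Kelp → Turban Snail → Señorita.
It has 3 species and 2 links.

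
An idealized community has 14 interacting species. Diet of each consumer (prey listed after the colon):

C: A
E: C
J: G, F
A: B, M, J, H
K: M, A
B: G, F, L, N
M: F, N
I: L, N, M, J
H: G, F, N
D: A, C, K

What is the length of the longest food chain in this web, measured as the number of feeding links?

4 links

One longest chain: G → B → A → C → D.
It has 5 species and 4 links.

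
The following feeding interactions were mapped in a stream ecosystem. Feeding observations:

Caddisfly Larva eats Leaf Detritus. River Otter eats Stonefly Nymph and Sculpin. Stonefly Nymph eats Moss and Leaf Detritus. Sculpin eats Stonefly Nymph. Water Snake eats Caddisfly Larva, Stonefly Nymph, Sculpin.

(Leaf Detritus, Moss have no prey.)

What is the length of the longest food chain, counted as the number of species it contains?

One longest chain: Leaf Detritus → Stonefly Nymph → Sculpin → River Otter.
It has 4 species and 3 links.

4 species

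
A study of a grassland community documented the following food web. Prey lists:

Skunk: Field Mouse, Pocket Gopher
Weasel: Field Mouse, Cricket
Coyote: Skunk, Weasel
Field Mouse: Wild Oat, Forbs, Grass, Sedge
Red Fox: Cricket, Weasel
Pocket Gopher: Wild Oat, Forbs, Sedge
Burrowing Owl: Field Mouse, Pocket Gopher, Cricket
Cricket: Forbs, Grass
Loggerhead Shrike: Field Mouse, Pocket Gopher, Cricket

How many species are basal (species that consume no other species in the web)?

Basal species (no prey listed): Wild Oat, Forbs, Grass, Sedge.
Count: 4.

4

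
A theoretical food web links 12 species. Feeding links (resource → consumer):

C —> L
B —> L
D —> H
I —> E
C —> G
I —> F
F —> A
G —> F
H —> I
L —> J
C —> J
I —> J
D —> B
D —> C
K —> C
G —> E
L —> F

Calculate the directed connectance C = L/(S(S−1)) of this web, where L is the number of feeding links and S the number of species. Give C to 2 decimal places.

C = 0.13

The web has S = 12 species and L = 17 feeding links.
C = L / (S(S−1)) = 17 / 132 = 0.1288 ≈ 0.13.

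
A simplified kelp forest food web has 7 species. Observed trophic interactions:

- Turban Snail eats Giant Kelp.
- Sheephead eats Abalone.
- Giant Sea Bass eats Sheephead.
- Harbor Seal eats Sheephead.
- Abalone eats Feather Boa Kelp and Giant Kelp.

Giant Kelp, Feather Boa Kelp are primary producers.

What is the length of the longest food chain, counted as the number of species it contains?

One longest chain: Giant Kelp → Abalone → Sheephead → Harbor Seal.
It has 4 species and 3 links.

4 species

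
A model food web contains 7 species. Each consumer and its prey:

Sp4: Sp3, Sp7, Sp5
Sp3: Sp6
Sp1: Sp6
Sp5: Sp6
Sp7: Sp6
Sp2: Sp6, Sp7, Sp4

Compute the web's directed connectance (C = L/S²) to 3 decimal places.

C = 0.204

The web has S = 7 species and L = 10 feeding links.
C = L / S² = 10 / 49 = 0.2041 ≈ 0.204.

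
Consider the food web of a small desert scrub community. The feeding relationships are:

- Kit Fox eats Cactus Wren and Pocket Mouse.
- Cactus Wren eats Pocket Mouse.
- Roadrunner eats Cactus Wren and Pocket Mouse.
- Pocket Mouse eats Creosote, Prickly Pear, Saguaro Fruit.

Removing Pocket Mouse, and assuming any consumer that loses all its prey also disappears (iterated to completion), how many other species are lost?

3

Remove Pocket Mouse.
Round 1: Cactus Wren (all prey gone) → extinct.
Round 2: Roadrunner (all prey gone), Kit Fox (all prey gone) → extinct.
No further losses. Total secondary extinctions: 3.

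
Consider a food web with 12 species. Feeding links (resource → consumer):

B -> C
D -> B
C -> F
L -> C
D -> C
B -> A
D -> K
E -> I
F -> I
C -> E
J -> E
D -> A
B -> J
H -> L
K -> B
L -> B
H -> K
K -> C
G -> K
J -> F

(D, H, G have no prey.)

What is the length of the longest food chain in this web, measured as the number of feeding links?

5 links

One longest chain: D → K → B → C → E → I.
It has 6 species and 5 links.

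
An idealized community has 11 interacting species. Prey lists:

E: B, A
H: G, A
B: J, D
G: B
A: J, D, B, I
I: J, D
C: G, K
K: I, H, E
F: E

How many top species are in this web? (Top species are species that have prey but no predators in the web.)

Top species (has prey, but nothing eats it): F, C.
Count: 2.

2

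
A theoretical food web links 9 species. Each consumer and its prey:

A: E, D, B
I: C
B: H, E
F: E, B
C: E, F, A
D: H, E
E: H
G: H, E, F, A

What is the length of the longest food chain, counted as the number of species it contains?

6 species

One longest chain: H → E → B → F → C → I.
It has 6 species and 5 links.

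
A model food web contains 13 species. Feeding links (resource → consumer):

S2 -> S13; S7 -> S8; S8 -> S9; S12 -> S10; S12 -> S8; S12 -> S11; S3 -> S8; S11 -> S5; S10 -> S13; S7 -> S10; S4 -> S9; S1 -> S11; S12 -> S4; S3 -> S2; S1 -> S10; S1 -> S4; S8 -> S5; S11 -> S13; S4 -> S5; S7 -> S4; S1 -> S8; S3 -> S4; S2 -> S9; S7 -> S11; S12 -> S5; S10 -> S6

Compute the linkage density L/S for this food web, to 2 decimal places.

L/S = 2.00

There are L = 26 links among S = 13 species.
L/S = 26/13 = 2.0000 ≈ 2.00.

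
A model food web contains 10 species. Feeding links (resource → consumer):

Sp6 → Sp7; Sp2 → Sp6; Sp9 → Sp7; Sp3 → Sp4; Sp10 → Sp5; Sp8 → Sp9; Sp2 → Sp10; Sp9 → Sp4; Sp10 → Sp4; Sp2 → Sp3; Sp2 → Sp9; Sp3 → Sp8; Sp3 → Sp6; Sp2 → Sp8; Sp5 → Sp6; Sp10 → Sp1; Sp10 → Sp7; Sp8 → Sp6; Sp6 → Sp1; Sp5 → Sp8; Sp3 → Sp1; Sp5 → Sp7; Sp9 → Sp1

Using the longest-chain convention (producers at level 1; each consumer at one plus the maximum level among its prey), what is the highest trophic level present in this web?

Producers (level 1): Sp2.
Sp2 → Sp10 → Sp5 → Sp8 → Sp9 → Sp7 gives Sp7 level 6.
No species has a prey at level 6, so no species reaches level 7.

6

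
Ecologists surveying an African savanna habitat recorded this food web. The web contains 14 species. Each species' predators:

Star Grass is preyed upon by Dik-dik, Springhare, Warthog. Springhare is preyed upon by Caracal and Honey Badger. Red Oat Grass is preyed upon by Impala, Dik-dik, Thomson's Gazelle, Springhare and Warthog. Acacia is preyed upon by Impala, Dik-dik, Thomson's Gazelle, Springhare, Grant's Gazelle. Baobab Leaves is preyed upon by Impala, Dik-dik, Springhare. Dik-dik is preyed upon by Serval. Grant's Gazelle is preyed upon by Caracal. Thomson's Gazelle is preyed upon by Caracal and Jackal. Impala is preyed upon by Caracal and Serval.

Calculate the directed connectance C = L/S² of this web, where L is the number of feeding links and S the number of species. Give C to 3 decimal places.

The web has S = 14 species and L = 24 feeding links.
C = L / S² = 24 / 196 = 0.1224 ≈ 0.122.

C = 0.122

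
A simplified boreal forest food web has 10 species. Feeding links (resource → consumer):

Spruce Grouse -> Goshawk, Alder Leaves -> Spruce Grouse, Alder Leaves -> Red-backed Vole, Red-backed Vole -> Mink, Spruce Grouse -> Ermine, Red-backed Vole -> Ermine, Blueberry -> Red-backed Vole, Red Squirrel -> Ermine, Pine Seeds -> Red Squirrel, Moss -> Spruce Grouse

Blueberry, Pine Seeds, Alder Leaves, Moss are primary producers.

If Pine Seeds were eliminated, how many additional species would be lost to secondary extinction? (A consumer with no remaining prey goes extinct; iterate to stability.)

Remove Pine Seeds.
Round 1: Red Squirrel (all prey gone) → extinct.
No further losses. Total secondary extinctions: 1.

1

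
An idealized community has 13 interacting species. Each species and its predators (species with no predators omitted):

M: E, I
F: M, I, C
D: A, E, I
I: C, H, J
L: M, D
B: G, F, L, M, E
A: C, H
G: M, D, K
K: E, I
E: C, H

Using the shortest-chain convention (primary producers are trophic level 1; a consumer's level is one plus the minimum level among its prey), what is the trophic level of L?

B is a producer → level 1.
L eats B → level 2.

Trophic level 2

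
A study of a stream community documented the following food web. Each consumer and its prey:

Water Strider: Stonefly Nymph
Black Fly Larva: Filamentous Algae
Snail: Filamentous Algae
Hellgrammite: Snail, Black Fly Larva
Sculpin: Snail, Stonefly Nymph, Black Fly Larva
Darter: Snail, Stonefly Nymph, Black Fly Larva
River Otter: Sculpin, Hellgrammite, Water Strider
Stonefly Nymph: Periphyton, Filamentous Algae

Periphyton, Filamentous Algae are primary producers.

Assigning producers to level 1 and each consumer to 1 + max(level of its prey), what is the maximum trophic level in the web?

Producers (level 1): Periphyton, Filamentous Algae.
Filamentous Algae → Snail → Sculpin → River Otter gives River Otter level 4.
No species has a prey at level 4, so no species reaches level 5.

4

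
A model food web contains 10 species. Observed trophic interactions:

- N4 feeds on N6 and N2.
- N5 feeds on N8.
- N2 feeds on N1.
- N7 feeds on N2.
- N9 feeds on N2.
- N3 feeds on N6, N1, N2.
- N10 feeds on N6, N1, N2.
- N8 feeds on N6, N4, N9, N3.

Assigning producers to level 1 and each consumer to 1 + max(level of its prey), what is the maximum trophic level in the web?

Producers (level 1): N6, N1.
N1 → N2 → N4 → N8 → N5 gives N5 level 5.
No species has a prey at level 5, so no species reaches level 6.

5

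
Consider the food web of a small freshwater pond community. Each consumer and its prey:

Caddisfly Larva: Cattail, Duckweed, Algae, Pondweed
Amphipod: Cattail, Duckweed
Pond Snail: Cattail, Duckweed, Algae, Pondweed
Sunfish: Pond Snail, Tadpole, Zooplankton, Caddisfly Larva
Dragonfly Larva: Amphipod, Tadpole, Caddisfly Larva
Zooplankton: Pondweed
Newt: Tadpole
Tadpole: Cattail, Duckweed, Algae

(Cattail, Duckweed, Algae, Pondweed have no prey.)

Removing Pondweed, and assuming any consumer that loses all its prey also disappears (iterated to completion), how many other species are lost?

Remove Pondweed.
Round 1: Zooplankton (all prey gone) → extinct.
No further losses. Total secondary extinctions: 1.

1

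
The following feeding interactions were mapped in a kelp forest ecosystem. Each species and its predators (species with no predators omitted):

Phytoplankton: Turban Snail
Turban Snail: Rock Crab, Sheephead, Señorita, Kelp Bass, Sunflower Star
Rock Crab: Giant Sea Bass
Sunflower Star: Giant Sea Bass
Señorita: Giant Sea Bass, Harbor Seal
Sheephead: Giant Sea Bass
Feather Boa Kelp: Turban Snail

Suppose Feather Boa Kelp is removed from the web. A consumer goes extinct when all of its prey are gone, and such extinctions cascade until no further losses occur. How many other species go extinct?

0

Remove Feather Boa Kelp.
Every predator of it retains at least one other prey: Turban Snail still has Phytoplankton.
No consumer loses all prey, so no secondary extinctions occur.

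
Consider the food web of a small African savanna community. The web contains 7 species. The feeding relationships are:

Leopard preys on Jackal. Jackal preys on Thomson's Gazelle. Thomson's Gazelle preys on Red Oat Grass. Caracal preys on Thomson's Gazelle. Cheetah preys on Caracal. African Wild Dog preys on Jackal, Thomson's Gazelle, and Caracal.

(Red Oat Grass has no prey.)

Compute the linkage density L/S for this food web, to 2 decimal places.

There are L = 8 links among S = 7 species.
L/S = 8/7 = 1.1429 ≈ 1.14.

L/S = 1.14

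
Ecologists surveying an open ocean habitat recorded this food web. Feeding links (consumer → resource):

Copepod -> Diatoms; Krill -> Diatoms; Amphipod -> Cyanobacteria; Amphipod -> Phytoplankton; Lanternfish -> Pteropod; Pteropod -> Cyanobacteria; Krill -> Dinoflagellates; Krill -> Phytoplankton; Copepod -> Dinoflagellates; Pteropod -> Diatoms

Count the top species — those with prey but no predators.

4

Top species (has prey, but nothing eats it): Krill, Copepod, Amphipod, Lanternfish.
Count: 4.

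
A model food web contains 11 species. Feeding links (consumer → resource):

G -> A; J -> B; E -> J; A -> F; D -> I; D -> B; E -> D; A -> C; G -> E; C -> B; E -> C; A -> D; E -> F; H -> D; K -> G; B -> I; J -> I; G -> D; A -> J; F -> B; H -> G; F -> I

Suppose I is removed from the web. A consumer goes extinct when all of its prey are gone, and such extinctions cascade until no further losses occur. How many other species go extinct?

10

Remove I.
Round 1: B (all prey gone) → extinct.
Round 2: D (all prey gone), C (all prey gone), F (all prey gone), J (all prey gone) → extinct.
Round 3: A (all prey gone), E (all prey gone) → extinct.
Round 4: G (all prey gone) → extinct.
Round 5: H (all prey gone), K (all prey gone) → extinct.
No further losses. Total secondary extinctions: 10.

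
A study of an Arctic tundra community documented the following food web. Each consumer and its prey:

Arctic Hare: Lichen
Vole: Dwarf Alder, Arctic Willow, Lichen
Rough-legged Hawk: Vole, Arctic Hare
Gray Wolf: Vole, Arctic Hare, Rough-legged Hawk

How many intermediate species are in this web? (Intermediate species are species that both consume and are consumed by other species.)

Intermediate species (has both prey and predators): Vole, Arctic Hare, Rough-legged Hawk.
Count: 3.

3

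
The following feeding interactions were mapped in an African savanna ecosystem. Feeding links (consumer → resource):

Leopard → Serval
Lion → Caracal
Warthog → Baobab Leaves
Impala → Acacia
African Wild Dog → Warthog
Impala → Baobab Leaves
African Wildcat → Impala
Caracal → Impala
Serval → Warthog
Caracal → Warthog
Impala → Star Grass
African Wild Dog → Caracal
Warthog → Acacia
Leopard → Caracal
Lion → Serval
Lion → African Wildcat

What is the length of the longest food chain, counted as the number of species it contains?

One longest chain: Baobab Leaves → Warthog → Caracal → African Wild Dog.
It has 4 species and 3 links.

4 species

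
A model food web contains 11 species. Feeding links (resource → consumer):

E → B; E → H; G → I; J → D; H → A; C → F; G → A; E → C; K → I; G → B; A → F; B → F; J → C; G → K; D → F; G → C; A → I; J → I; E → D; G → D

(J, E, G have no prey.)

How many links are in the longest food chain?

One longest chain: E → H → A → I.
It has 4 species and 3 links.

3 links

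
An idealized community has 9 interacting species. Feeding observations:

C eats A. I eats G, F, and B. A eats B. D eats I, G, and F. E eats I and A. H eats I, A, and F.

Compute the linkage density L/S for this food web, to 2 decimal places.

L/S = 1.44

There are L = 13 links among S = 9 species.
L/S = 13/9 = 1.4444 ≈ 1.44.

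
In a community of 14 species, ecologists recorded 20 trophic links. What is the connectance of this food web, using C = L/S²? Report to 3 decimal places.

C = 0.102

The web has S = 14 species and L = 20 feeding links.
C = L / S² = 20 / 196 = 0.1020 ≈ 0.102.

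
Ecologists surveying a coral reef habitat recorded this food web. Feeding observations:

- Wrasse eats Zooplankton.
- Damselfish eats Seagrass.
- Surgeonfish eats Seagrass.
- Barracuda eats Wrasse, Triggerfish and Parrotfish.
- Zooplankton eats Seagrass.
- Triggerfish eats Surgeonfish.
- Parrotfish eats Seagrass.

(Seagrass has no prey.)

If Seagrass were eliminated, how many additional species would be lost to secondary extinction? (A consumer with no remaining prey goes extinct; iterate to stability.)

7

Remove Seagrass.
Round 1: Surgeonfish (all prey gone), Parrotfish (all prey gone), Zooplankton (all prey gone), Damselfish (all prey gone) → extinct.
Round 2: Wrasse (all prey gone), Triggerfish (all prey gone) → extinct.
Round 3: Barracuda (all prey gone) → extinct.
No further losses. Total secondary extinctions: 7.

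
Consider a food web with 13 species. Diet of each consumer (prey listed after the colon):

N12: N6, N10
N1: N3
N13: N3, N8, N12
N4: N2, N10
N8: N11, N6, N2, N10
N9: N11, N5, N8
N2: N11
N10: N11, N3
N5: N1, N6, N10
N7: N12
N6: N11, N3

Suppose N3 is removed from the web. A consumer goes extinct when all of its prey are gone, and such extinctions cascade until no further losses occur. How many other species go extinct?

Remove N3.
Round 1: N1 (all prey gone) → extinct.
No further losses. Total secondary extinctions: 1.

1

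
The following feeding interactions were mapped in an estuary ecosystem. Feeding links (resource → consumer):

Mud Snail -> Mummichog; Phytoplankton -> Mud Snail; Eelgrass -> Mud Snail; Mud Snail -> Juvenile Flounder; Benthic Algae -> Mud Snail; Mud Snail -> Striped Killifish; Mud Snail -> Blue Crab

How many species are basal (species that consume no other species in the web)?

3

Basal species (no prey listed): Benthic Algae, Phytoplankton, Eelgrass.
Count: 3.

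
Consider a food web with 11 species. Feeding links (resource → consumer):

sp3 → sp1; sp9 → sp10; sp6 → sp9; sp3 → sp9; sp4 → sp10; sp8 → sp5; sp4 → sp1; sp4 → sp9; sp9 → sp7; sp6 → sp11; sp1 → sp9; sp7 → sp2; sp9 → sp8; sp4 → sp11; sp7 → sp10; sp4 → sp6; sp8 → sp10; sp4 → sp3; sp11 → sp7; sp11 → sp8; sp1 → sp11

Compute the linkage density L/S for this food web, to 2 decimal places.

L/S = 1.91

There are L = 21 links among S = 11 species.
L/S = 21/11 = 1.9091 ≈ 1.91.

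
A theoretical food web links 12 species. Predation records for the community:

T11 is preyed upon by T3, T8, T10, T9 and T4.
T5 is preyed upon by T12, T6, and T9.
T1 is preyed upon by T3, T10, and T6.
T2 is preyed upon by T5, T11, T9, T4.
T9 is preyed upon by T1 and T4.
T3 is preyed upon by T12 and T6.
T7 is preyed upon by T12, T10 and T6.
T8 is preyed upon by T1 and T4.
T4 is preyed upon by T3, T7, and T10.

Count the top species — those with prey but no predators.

Top species (has prey, but nothing eats it): T10, T12, T6.
Count: 3.

3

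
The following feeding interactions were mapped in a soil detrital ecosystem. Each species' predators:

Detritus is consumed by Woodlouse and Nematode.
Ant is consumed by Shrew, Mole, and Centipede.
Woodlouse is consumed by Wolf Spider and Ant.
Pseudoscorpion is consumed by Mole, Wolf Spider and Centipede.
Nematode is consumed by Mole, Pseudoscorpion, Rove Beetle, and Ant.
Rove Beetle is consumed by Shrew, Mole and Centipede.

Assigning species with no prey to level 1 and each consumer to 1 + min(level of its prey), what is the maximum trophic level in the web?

4

Basal resources (level 1): Detritus.
Following each consumer down to its lowest-level prey: Detritus → Nematode → Pseudoscorpion → Centipede (levels 1 through 4).
All prey of Centipede (Pseudoscorpion 3, Rove Beetle 3, Ant 3) are at level 3 or above, so Centipede is at level 1 + 3 = 4.
Every consumer has at least one prey at level 3 or below, so none exceeds level 4.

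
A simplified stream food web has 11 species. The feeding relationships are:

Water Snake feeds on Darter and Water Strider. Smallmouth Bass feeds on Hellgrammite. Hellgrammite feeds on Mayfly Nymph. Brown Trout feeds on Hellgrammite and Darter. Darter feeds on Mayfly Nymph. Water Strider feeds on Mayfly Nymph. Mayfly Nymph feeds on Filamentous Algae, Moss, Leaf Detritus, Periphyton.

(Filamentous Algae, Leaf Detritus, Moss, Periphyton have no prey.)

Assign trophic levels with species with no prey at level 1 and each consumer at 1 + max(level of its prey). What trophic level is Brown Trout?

Filamentous Algae has no prey (basal) → level 1.
Mayfly Nymph eats Filamentous Algae (level 1); other prey at levels: Leaf Detritus 1, Moss 1, Periphyton 1 → level 2.
Darter eats Mayfly Nymph → level 3.
Brown Trout eats Darter (level 3); other prey at levels: Hellgrammite 3 → level 4.

Trophic level 4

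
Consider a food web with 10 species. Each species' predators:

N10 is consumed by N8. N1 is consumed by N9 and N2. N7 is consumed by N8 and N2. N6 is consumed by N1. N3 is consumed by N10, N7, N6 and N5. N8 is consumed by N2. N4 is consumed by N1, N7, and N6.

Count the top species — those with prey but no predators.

Top species (has prey, but nothing eats it): N5, N2, N9.
Count: 3.

3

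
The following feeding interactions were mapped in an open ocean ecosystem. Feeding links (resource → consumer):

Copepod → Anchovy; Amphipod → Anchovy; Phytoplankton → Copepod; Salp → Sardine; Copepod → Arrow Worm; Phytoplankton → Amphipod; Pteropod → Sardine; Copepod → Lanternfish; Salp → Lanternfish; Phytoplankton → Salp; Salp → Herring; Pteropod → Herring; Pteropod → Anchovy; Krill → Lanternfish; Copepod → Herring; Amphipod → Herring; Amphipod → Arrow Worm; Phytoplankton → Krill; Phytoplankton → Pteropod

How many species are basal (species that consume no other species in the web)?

Basal species (no prey listed): Phytoplankton.
Count: 1.

1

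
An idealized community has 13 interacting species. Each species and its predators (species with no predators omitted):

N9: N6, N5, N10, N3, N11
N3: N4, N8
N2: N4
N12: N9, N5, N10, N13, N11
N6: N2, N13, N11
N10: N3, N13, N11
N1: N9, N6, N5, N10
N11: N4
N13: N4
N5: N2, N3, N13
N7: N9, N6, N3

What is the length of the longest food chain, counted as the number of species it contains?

One longest chain: N1 → N9 → N5 → N3 → N4.
It has 5 species and 4 links.

5 species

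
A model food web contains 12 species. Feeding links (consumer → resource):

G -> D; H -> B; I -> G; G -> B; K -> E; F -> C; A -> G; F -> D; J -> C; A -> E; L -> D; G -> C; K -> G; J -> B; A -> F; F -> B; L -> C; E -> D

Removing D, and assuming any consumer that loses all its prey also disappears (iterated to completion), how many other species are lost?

1

Remove D.
Round 1: E (all prey gone) → extinct.
No further losses. Total secondary extinctions: 1.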